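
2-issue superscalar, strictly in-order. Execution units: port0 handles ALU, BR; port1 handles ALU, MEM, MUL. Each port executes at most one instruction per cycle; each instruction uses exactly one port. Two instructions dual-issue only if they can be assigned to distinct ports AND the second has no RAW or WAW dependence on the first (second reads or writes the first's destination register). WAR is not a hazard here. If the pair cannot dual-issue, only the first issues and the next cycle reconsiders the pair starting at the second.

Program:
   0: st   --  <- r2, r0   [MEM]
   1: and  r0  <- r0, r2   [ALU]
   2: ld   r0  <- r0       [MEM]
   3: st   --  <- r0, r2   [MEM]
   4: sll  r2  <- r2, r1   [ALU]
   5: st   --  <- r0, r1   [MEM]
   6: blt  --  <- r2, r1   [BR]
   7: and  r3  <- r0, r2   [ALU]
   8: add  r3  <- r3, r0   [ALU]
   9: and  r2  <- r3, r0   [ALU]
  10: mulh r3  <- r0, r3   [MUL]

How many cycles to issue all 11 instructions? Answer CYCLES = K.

0. st and @i0/i1  | 2-wide
1. ld @i2  | no-port MEM/MEM
2. st sll @i3/i4  | 2-wide
3. st blt @i5/i6  | 2-wide
4. and @i7  | RAW+WAW r3
5. add @i8  | RAW r3
6. and mulh @i9/i10  | 2-wide

CYCLES = 7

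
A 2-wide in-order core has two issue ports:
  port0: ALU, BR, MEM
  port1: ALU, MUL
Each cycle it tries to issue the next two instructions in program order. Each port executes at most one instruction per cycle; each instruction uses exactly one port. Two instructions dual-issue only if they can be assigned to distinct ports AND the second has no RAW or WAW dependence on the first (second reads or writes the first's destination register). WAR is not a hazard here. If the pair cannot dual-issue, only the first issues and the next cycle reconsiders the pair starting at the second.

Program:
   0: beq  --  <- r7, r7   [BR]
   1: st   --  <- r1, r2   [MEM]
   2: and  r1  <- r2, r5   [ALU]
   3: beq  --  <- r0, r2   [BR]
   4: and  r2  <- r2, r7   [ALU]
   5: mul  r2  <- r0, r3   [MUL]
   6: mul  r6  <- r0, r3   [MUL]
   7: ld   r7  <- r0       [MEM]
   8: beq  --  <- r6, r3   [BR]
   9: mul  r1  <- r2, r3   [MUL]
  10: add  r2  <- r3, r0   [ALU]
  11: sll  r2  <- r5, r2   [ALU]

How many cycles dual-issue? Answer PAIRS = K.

t=0 i0:beq.BR ; no-port BR/MEM
t=1 i1/i2:st.MEM+and.ALU ; 2-wide
t=2 i3/i4:beq.BR+and.ALU ; 2-wide
t=3 i5:mul.MUL ; no-port MUL/MUL
t=4 i6/i7:mul.MUL+ld.MEM ; 2-wide
t=5 i8/i9:beq.BR+mul.MUL ; 2-wide
t=6 i10:add.ALU ; RAW+WAW r2
t=7 i11:sll.ALU ; tail

PAIRS = 4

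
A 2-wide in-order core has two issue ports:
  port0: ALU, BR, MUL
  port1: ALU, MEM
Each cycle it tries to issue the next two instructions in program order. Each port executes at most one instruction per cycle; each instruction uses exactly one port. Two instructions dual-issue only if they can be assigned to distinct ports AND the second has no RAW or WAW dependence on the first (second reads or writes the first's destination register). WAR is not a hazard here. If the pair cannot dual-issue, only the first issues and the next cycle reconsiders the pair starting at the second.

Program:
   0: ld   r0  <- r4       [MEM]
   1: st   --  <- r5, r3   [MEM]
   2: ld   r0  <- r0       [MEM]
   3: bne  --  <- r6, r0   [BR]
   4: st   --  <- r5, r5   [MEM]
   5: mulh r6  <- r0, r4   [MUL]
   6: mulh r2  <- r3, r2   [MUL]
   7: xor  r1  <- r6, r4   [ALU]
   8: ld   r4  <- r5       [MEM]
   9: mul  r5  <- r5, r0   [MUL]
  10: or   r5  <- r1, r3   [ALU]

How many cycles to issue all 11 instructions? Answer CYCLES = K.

CYCLES = 8

[0] i0  ld.MEM  -- no-port MEM/MEM
[1] i1  st.MEM  -- no-port MEM/MEM
[2] i2  ld.MEM  -- RAW r0
[3] i3,i4  bne.BR/st.MEM  -- 2-wide
[4] i5  mulh.MUL  -- no-port MUL/MUL
[5] i6,i7  mulh.MUL/xor.ALU  -- 2-wide
[6] i8,i9  ld.MEM/mul.MUL  -- 2-wide
[7] i10  or.ALU  -- tail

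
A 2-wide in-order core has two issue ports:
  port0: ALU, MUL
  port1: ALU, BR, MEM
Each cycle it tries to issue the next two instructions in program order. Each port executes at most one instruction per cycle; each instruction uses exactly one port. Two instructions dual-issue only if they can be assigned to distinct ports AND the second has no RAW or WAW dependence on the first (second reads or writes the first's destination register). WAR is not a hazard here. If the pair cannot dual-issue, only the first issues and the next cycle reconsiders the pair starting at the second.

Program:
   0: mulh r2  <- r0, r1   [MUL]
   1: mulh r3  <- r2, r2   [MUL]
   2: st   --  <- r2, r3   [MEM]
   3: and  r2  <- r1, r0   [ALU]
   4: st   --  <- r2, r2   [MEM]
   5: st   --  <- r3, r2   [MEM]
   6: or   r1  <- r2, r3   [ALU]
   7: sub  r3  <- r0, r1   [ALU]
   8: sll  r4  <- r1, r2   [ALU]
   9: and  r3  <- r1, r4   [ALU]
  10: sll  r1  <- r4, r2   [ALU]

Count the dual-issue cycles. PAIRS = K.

PAIRS = 4

#0 head=0: mulh i0 no-port MUL/MUL
#1 head=1: mulh i1 RAW r3
#2 head=2: st+and i2+i3 dual
#3 head=4: st i4 no-port MEM/MEM
#4 head=5: st+or i5+i6 dual
#5 head=7: sub+sll i7+i8 dual
#6 head=9: and+sll i9+i10 dual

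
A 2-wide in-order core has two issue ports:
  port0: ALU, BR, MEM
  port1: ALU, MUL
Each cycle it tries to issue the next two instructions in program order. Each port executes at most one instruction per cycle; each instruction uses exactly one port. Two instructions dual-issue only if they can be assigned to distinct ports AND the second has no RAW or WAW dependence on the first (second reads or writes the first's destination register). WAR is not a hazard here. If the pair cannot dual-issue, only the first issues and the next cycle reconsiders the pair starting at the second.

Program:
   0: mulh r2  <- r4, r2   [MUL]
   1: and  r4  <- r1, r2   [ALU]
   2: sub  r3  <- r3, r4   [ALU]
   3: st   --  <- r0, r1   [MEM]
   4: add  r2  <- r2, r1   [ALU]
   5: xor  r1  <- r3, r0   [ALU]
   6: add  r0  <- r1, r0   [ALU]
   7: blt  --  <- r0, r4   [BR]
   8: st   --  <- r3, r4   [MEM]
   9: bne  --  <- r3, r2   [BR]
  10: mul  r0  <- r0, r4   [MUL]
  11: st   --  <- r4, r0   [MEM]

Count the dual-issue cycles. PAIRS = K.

#0 head=0: mulh.MUL i0 RAW r2
#1 head=1: and.ALU i1 RAW r4
#2 head=2: sub.ALU;st.MEM i2&i3 dual
#3 head=4: add.ALU;xor.ALU i4&i5 dual
#4 head=6: add.ALU i6 RAW r0
#5 head=7: blt.BR i7 no-port BR/MEM
#6 head=8: st.MEM i8 no-port MEM/BR
#7 head=9: bne.BR;mul.MUL i9&i10 dual
#8 head=11: st.MEM i11 tail

PAIRS = 3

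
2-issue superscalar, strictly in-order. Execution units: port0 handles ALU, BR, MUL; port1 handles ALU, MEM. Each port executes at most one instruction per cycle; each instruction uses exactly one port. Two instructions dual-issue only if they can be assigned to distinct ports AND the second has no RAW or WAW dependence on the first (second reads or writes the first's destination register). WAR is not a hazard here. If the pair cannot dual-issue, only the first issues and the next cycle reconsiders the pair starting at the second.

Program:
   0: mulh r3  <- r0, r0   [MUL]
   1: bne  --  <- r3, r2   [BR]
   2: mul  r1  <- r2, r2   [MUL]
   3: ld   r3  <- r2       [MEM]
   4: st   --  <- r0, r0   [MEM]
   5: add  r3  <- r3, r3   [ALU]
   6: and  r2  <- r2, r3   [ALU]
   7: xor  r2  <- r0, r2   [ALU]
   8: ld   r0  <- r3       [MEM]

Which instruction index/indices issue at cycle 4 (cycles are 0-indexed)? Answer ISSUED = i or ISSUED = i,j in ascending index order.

ISSUED = 6

  cy0 -> i0 (mulh) no-port MUL/BR
  cy1 -> i1 (bne) no-port BR/MUL
  cy2 -> i2,i3 (mul ld) 2-wide
  cy3 -> i4,i5 (st add) 2-wide
  cy4 -> i6 (and) RAW+WAW r2
  cy5 -> i7,i8 (xor ld) 2-wide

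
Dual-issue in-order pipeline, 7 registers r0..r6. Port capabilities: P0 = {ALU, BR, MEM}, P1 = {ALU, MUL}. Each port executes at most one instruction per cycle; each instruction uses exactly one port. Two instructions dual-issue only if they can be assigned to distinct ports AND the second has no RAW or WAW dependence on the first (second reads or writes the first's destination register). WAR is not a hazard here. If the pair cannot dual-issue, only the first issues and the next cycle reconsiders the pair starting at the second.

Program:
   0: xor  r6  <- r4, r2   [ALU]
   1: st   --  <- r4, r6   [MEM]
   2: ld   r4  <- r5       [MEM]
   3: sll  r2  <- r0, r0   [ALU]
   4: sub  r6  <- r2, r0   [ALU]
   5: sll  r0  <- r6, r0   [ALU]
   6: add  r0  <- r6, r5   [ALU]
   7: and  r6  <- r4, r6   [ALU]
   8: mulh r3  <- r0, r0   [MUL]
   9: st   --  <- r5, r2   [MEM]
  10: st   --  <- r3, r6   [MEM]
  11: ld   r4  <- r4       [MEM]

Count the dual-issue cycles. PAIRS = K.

c0: i0 xor.ALU  RAW r6
c1: i1 st.MEM  no-port MEM/MEM
c2: i2,i3 ld.MEM;sll.ALU  2-wide
c3: i4 sub.ALU  RAW r6
c4: i5 sll.ALU  WAW r0
c5: i6,i7 add.ALU;and.ALU  2-wide
c6: i8,i9 mulh.MUL;st.MEM  2-wide
c7: i10 st.MEM  no-port MEM/MEM
c8: i11 ld.MEM  tail

PAIRS = 3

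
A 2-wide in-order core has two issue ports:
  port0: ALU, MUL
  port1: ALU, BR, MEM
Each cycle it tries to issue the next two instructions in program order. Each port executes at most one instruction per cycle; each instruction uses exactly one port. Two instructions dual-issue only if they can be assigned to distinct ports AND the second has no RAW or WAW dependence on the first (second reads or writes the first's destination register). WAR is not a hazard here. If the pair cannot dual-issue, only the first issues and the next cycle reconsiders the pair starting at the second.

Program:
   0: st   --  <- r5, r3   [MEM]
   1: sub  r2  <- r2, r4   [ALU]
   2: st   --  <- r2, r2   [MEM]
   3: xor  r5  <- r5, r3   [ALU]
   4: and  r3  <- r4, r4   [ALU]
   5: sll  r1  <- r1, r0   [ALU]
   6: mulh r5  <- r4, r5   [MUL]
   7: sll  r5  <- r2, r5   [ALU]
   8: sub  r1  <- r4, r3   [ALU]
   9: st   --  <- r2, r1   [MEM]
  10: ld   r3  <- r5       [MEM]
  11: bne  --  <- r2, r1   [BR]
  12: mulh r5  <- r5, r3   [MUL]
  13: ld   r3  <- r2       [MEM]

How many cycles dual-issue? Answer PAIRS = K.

PAIRS = 5

t=0 i0,i1:st.MEM;sub.ALU ; pair
t=1 i2,i3:st.MEM;xor.ALU ; pair
t=2 i4,i5:and.ALU;sll.ALU ; pair
t=3 i6:mulh.MUL ; RAW+WAW r5
t=4 i7,i8:sll.ALU;sub.ALU ; pair
t=5 i9:st.MEM ; no-port MEM/MEM
t=6 i10:ld.MEM ; no-port MEM/BR
t=7 i11,i12:bne.BR;mulh.MUL ; pair
t=8 i13:ld.MEM ; tail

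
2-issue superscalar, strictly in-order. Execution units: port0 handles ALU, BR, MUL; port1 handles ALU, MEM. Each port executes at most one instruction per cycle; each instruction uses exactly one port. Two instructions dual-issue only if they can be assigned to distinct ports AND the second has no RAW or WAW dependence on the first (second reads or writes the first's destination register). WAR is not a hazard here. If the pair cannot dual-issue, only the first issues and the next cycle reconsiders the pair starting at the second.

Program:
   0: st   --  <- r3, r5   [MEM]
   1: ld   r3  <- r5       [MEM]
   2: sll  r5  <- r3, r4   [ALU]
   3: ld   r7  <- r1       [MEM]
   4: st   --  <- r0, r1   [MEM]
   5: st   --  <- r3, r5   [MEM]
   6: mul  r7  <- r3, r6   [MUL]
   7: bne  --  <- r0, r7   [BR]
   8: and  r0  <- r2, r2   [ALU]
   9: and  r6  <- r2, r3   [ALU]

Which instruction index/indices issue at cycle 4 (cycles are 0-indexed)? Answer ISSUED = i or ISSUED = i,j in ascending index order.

ISSUED = 5,6

c0: i0 st.MEM  no-port MEM/MEM
c1: i1 ld.MEM  RAW r3
c2: i2,i3 sll.ALU/ld.MEM  dual
c3: i4 st.MEM  no-port MEM/MEM
c4: i5,i6 st.MEM/mul.MUL  dual
c5: i7,i8 bne.BR/and.ALU  dual
c6: i9 and.ALU  tail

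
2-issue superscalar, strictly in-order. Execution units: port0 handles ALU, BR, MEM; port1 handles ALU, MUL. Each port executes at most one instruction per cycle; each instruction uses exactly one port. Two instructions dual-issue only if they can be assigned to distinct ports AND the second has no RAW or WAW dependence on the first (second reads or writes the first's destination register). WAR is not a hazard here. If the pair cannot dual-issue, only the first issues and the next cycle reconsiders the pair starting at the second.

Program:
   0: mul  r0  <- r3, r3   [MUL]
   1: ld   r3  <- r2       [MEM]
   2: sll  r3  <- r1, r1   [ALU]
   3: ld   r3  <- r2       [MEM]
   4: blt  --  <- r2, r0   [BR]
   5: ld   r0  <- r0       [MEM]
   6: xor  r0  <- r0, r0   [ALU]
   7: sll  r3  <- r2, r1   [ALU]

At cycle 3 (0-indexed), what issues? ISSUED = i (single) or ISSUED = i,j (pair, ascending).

ISSUED = 4

c0: i0,i1 mul.MUL/ld.MEM  dual
c1: i2 sll.ALU  WAW r3
c2: i3 ld.MEM  no-port MEM/BR
c3: i4 blt.BR  no-port BR/MEM
c4: i5 ld.MEM  RAW+WAW r0
c5: i6,i7 xor.ALU/sll.ALU  dual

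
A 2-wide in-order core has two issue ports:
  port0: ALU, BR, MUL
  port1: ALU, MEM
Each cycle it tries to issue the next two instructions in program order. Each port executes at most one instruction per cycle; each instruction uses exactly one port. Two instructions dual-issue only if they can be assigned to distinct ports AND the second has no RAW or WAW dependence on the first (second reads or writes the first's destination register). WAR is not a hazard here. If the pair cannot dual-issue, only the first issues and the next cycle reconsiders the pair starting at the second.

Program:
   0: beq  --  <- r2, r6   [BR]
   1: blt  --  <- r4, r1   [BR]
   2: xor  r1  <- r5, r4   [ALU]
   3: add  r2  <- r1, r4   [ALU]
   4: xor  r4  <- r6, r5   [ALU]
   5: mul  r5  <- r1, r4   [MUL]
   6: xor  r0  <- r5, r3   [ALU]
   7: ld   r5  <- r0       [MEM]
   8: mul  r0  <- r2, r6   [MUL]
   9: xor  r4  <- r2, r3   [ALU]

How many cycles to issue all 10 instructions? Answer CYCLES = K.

c0: i0 beq.BR  no-port BR/BR
c1: i1,i2 blt.BR+xor.ALU  2-wide
c2: i3,i4 add.ALU+xor.ALU  2-wide
c3: i5 mul.MUL  RAW r5
c4: i6 xor.ALU  RAW r0
c5: i7,i8 ld.MEM+mul.MUL  2-wide
c6: i9 xor.ALU  tail

CYCLES = 7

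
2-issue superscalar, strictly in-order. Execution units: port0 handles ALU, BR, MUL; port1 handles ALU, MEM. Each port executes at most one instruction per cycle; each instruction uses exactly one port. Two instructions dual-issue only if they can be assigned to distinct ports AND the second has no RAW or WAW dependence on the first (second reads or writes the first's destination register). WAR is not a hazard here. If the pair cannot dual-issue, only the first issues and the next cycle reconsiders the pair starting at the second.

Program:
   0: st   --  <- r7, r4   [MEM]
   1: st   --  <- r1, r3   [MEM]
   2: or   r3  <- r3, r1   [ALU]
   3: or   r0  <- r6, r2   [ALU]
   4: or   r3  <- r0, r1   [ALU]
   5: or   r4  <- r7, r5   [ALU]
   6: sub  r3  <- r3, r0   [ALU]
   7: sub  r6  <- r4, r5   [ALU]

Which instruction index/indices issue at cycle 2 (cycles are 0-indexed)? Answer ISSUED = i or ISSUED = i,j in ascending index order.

  cy0 -> i0 (st) no-port MEM/MEM
  cy1 -> i1,i2 (st;or) 2-wide
  cy2 -> i3 (or) RAW r0
  cy3 -> i4,i5 (or;or) 2-wide
  cy4 -> i6,i7 (sub;sub) 2-wide

ISSUED = 3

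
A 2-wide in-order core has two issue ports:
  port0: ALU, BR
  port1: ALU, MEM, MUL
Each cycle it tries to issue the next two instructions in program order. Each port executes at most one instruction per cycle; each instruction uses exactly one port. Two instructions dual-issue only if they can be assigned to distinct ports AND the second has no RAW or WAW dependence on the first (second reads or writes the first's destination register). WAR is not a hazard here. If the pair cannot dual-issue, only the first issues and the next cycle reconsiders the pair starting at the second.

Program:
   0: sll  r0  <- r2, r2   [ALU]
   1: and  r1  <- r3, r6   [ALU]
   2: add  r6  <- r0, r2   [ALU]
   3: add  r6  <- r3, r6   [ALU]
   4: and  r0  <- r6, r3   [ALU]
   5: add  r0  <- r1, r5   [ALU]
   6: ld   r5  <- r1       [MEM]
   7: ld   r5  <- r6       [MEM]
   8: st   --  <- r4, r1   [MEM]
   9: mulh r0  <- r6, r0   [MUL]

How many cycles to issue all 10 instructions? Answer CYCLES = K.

c0: i0+i1 sll.ALU;and.ALU  2-wide
c1: i2 add.ALU  RAW+WAW r6
c2: i3 add.ALU  RAW r6
c3: i4 and.ALU  WAW r0
c4: i5+i6 add.ALU;ld.MEM  2-wide
c5: i7 ld.MEM  no-port MEM/MEM
c6: i8 st.MEM  no-port MEM/MUL
c7: i9 mulh.MUL  tail

CYCLES = 8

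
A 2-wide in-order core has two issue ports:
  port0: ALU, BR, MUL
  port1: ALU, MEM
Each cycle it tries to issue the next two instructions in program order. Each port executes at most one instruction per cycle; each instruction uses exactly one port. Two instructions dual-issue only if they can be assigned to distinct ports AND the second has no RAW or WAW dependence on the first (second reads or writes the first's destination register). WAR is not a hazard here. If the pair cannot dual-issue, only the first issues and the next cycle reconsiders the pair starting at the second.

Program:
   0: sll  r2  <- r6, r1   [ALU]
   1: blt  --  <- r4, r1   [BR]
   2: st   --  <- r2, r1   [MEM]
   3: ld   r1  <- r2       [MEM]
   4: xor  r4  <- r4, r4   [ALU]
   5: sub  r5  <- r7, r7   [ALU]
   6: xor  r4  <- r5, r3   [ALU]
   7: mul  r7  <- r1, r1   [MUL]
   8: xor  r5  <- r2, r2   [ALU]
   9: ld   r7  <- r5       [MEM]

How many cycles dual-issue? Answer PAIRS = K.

t=0 i0+i1:sll+blt ; 2-wide
t=1 i2:st ; no-port MEM/MEM
t=2 i3+i4:ld+xor ; 2-wide
t=3 i5:sub ; RAW r5
t=4 i6+i7:xor+mul ; 2-wide
t=5 i8:xor ; RAW r5
t=6 i9:ld ; tail

PAIRS = 3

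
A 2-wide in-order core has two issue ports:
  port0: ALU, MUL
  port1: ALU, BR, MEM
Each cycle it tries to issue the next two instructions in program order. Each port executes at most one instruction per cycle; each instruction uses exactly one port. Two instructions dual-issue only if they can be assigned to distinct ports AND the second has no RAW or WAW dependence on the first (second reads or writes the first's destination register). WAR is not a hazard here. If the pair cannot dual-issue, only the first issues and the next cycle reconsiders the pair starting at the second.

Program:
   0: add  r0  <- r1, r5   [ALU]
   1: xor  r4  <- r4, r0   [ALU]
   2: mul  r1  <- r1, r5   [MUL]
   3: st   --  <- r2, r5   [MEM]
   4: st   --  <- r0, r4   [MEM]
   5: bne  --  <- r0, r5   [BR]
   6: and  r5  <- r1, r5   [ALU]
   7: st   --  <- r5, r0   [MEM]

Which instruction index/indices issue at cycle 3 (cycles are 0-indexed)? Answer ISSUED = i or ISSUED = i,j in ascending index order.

ISSUED = 4

0. add.ALU @i0  | RAW r0
1. xor.ALU+mul.MUL @i1+i2  | pair
2. st.MEM @i3  | no-port MEM/MEM
3. st.MEM @i4  | no-port MEM/BR
4. bne.BR+and.ALU @i5+i6  | pair
5. st.MEM @i7  | tail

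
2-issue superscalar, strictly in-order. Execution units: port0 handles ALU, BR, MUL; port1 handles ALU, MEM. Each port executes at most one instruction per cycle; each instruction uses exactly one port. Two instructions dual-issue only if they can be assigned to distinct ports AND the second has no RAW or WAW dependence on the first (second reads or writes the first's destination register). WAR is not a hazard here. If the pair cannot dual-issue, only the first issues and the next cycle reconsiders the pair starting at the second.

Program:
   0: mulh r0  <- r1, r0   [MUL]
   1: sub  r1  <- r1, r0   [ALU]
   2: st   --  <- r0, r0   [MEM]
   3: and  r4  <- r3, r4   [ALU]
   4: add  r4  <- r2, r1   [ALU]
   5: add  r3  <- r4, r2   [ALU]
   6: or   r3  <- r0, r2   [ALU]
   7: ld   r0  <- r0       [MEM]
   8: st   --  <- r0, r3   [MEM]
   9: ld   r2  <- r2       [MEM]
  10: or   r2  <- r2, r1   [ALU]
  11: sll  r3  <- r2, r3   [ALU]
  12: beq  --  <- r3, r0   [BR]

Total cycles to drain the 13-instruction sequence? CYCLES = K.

  cy0 -> i0 (mulh.MUL) RAW r0
  cy1 -> i1/i2 (sub.ALU;st.MEM) 2-wide
  cy2 -> i3 (and.ALU) WAW r4
  cy3 -> i4 (add.ALU) RAW r4
  cy4 -> i5 (add.ALU) WAW r3
  cy5 -> i6/i7 (or.ALU;ld.MEM) 2-wide
  cy6 -> i8 (st.MEM) no-port MEM/MEM
  cy7 -> i9 (ld.MEM) RAW+WAW r2
  cy8 -> i10 (or.ALU) RAW r2
  cy9 -> i11 (sll.ALU) RAW r3
  cy10 -> i12 (beq.BR) tail

CYCLES = 11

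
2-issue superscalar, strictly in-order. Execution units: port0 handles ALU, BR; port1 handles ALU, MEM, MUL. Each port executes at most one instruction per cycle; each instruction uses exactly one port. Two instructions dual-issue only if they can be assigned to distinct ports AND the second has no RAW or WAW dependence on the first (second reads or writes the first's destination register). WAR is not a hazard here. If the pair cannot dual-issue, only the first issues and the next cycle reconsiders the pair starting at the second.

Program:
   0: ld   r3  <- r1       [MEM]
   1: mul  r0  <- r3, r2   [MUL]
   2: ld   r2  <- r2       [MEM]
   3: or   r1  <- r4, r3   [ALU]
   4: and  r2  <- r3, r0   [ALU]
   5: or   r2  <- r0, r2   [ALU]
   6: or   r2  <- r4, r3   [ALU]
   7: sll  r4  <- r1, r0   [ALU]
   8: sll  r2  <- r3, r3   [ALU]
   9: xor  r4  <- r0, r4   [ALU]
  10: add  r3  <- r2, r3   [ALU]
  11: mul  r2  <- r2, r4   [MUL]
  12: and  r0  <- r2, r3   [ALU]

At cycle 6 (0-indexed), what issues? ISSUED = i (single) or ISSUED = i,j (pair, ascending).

ISSUED = 8,9

c0: i0 ld  no-port MEM/MUL
c1: i1 mul  no-port MUL/MEM
c2: i2,i3 ld+or  dual
c3: i4 and  RAW+WAW r2
c4: i5 or  WAW r2
c5: i6,i7 or+sll  dual
c6: i8,i9 sll+xor  dual
c7: i10,i11 add+mul  dual
c8: i12 and  tail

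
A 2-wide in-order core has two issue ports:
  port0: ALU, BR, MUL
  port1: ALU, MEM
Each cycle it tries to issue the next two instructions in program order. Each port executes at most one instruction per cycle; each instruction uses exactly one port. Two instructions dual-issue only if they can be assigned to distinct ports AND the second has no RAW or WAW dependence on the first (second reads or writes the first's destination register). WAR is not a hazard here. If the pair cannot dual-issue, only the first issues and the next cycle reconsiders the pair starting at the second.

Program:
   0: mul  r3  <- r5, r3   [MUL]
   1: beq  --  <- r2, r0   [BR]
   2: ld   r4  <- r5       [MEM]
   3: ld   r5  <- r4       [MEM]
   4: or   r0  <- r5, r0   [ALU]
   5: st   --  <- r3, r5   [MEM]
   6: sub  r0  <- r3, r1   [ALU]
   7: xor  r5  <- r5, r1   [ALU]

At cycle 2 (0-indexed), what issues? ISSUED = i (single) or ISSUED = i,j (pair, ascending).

ISSUED = 3

c0: i0 mul  no-port MUL/BR
c1: i1/i2 beq+ld  pair
c2: i3 ld  RAW r5
c3: i4/i5 or+st  pair
c4: i6/i7 sub+xor  pair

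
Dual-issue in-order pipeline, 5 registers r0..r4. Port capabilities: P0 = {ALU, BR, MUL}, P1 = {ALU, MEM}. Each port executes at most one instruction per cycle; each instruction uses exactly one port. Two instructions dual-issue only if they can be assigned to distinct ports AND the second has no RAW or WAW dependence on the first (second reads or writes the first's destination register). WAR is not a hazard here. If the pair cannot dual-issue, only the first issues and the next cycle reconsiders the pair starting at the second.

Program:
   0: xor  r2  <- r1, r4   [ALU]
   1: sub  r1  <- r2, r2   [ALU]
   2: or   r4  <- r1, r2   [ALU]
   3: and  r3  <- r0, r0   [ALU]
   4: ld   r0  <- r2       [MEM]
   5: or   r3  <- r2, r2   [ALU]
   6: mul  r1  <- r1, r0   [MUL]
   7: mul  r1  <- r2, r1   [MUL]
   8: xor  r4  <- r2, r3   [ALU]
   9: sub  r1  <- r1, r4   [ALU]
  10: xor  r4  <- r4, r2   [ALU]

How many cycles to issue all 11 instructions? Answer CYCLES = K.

c0: i0 xor.ALU  RAW r2
c1: i1 sub.ALU  RAW r1
c2: i2&i3 or.ALU/and.ALU  pair
c3: i4&i5 ld.MEM/or.ALU  pair
c4: i6 mul.MUL  no-port MUL/MUL
c5: i7&i8 mul.MUL/xor.ALU  pair
c6: i9&i10 sub.ALU/xor.ALU  pair

CYCLES = 7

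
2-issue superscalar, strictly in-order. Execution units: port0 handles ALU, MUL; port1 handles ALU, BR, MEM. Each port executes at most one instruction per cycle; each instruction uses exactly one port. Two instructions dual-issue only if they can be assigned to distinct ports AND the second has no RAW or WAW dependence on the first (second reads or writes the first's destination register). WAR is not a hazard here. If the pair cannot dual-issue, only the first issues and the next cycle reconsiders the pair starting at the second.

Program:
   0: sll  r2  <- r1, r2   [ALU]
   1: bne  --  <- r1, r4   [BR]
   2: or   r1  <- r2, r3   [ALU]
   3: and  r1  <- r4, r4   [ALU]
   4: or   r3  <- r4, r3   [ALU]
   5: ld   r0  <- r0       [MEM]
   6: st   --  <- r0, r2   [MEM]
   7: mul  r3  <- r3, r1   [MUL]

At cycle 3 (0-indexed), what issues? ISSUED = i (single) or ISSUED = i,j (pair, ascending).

ISSUED = 5

[0] i0&i1  sll;bne  -- 2-wide
[1] i2  or  -- WAW r1
[2] i3&i4  and;or  -- 2-wide
[3] i5  ld  -- no-port MEM/MEM
[4] i6&i7  st;mul  -- 2-wide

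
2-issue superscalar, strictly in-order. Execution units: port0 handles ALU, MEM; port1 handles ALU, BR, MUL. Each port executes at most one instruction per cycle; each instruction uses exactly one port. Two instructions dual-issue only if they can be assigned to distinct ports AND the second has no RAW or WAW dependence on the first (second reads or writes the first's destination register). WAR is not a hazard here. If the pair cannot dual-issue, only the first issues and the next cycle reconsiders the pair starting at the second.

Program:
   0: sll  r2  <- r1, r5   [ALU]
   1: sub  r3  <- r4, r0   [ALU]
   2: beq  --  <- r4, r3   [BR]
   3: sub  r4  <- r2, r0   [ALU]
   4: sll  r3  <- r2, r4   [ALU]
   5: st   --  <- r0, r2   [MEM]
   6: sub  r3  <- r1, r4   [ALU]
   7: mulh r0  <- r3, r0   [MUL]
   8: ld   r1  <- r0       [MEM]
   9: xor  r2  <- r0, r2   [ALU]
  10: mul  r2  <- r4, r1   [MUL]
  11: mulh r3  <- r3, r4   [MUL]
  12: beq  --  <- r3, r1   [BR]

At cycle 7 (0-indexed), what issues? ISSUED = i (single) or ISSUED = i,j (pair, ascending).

c0: i0+i1 sll.ALU+sub.ALU  pair
c1: i2+i3 beq.BR+sub.ALU  pair
c2: i4+i5 sll.ALU+st.MEM  pair
c3: i6 sub.ALU  RAW r3
c4: i7 mulh.MUL  RAW r0
c5: i8+i9 ld.MEM+xor.ALU  pair
c6: i10 mul.MUL  no-port MUL/MUL
c7: i11 mulh.MUL  no-port MUL/BR
c8: i12 beq.BR  tail

ISSUED = 11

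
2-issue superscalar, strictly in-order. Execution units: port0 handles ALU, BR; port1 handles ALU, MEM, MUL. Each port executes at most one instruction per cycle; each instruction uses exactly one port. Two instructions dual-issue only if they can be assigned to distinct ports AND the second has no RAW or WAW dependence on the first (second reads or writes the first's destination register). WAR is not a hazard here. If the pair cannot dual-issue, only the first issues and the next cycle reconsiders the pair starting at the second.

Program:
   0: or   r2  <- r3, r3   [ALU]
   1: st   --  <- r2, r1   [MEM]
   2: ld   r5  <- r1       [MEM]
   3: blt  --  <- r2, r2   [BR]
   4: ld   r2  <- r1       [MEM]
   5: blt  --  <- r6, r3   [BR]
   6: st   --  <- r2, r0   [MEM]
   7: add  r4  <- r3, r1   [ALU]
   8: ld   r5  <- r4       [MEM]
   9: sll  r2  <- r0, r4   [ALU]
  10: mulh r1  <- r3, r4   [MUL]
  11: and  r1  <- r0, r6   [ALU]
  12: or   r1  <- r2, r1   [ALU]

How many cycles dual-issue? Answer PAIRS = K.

0. or @i0  | RAW r2
1. st @i1  | no-port MEM/MEM
2. ld+blt @i2&i3  | pair
3. ld+blt @i4&i5  | pair
4. st+add @i6&i7  | pair
5. ld+sll @i8&i9  | pair
6. mulh @i10  | WAW r1
7. and @i11  | RAW+WAW r1
8. or @i12  | tail

PAIRS = 4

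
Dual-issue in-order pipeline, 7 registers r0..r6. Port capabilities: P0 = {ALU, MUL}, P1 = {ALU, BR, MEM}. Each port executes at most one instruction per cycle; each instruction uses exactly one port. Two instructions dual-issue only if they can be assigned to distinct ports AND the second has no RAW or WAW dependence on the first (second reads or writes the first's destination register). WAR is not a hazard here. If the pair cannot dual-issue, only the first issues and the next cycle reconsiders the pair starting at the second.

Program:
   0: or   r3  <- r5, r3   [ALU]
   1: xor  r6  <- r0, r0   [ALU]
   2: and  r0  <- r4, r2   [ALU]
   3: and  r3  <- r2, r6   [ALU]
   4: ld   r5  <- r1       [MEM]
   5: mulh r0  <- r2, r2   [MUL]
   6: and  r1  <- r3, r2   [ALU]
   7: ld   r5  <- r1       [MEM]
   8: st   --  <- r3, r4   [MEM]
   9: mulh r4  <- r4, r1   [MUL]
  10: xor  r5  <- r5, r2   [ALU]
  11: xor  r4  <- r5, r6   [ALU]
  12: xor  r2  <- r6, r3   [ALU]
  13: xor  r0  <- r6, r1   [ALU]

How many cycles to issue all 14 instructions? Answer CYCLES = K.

#0 head=0: or.ALU;xor.ALU i0,i1 pair
#1 head=2: and.ALU;and.ALU i2,i3 pair
#2 head=4: ld.MEM;mulh.MUL i4,i5 pair
#3 head=6: and.ALU i6 RAW r1
#4 head=7: ld.MEM i7 no-port MEM/MEM
#5 head=8: st.MEM;mulh.MUL i8,i9 pair
#6 head=10: xor.ALU i10 RAW r5
#7 head=11: xor.ALU;xor.ALU i11,i12 pair
#8 head=13: xor.ALU i13 tail

CYCLES = 9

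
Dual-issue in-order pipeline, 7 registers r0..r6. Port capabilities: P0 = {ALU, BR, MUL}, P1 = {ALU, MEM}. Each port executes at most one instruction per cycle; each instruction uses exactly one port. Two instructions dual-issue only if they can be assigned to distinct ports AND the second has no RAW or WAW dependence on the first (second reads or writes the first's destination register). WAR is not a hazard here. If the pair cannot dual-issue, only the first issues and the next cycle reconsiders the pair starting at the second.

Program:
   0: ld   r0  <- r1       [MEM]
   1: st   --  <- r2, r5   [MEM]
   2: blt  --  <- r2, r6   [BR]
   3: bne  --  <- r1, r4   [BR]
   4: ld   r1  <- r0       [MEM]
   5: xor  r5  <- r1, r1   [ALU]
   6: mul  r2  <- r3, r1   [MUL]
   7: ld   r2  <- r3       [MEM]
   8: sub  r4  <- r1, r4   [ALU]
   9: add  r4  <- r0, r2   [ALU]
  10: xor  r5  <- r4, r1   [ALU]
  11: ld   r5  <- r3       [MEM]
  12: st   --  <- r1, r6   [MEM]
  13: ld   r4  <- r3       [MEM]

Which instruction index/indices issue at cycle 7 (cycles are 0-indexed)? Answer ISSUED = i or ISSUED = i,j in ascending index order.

t=0 i0:ld ; no-port MEM/MEM
t=1 i1&i2:st/blt ; 2-wide
t=2 i3&i4:bne/ld ; 2-wide
t=3 i5&i6:xor/mul ; 2-wide
t=4 i7&i8:ld/sub ; 2-wide
t=5 i9:add ; RAW r4
t=6 i10:xor ; WAW r5
t=7 i11:ld ; no-port MEM/MEM
t=8 i12:st ; no-port MEM/MEM
t=9 i13:ld ; tail

ISSUED = 11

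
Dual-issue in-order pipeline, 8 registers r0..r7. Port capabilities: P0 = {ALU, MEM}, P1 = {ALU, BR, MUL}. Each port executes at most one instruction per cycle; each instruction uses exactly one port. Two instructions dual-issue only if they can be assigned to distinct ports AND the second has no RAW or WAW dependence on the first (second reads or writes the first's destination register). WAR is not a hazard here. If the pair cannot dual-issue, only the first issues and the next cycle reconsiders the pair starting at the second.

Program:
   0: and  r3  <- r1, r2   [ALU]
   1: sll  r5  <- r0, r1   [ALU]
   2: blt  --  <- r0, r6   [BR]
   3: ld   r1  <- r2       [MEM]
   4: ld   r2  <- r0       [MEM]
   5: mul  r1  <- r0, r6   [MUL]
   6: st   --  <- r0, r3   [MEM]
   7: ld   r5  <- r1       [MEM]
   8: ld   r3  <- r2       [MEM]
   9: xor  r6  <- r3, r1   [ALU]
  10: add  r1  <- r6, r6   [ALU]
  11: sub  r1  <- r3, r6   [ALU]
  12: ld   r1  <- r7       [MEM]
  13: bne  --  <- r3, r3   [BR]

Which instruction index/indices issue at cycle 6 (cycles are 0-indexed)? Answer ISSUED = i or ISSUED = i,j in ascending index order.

0. and.ALU;sll.ALU @i0/i1  | 2-wide
1. blt.BR;ld.MEM @i2/i3  | 2-wide
2. ld.MEM;mul.MUL @i4/i5  | 2-wide
3. st.MEM @i6  | no-port MEM/MEM
4. ld.MEM @i7  | no-port MEM/MEM
5. ld.MEM @i8  | RAW r3
6. xor.ALU @i9  | RAW r6
7. add.ALU @i10  | WAW r1
8. sub.ALU @i11  | WAW r1
9. ld.MEM;bne.BR @i12/i13  | 2-wide

ISSUED = 9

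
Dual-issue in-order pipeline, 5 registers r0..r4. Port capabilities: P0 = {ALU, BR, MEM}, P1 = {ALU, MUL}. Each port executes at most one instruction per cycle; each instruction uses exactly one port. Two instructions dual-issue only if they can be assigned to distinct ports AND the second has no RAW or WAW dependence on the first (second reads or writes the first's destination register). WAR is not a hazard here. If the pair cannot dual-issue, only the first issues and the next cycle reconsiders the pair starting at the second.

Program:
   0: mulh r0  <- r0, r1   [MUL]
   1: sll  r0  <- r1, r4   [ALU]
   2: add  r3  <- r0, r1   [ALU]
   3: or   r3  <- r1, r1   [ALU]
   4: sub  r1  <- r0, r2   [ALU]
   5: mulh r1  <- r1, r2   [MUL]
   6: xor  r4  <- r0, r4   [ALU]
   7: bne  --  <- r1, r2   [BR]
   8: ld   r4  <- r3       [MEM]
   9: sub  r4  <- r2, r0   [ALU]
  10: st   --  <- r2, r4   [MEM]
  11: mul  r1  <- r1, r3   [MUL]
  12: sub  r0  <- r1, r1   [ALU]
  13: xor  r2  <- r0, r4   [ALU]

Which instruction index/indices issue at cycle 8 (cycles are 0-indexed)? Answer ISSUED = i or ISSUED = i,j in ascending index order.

[0] i0  mulh.MUL  -- WAW r0
[1] i1  sll.ALU  -- RAW r0
[2] i2  add.ALU  -- WAW r3
[3] i3,i4  or.ALU sub.ALU  -- pair
[4] i5,i6  mulh.MUL xor.ALU  -- pair
[5] i7  bne.BR  -- no-port BR/MEM
[6] i8  ld.MEM  -- WAW r4
[7] i9  sub.ALU  -- RAW r4
[8] i10,i11  st.MEM mul.MUL  -- pair
[9] i12  sub.ALU  -- RAW r0
[10] i13  xor.ALU  -- tail

ISSUED = 10,11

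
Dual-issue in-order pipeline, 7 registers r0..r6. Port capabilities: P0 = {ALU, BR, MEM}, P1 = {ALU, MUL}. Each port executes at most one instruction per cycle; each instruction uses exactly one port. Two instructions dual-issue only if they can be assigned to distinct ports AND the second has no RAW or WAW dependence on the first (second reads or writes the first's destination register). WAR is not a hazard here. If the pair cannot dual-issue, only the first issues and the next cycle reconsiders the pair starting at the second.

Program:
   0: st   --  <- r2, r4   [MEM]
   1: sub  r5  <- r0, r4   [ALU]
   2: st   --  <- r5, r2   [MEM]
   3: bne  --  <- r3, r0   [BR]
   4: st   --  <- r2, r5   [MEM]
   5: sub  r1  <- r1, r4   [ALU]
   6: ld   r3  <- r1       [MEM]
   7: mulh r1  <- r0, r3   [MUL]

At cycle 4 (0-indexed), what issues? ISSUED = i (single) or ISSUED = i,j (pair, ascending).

ISSUED = 6

c0: i0&i1 st.MEM;sub.ALU  dual
c1: i2 st.MEM  no-port MEM/BR
c2: i3 bne.BR  no-port BR/MEM
c3: i4&i5 st.MEM;sub.ALU  dual
c4: i6 ld.MEM  RAW r3
c5: i7 mulh.MUL  tail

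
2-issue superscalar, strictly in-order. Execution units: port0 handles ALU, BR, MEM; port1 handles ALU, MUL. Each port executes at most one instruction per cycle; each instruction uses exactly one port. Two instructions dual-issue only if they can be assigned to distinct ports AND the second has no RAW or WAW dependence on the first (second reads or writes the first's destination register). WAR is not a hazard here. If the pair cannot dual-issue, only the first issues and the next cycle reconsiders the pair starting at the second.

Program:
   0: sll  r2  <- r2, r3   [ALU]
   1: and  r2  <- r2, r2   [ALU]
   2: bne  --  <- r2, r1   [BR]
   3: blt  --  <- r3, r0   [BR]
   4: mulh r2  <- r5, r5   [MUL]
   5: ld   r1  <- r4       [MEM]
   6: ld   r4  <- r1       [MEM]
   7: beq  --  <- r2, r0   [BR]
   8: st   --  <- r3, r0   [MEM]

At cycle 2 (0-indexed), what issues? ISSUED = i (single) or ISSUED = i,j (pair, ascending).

ISSUED = 2

#0 head=0: sll.ALU i0 RAW+WAW r2
#1 head=1: and.ALU i1 RAW r2
#2 head=2: bne.BR i2 no-port BR/BR
#3 head=3: blt.BR mulh.MUL i3+i4 dual
#4 head=5: ld.MEM i5 no-port MEM/MEM
#5 head=6: ld.MEM i6 no-port MEM/BR
#6 head=7: beq.BR i7 no-port BR/MEM
#7 head=8: st.MEM i8 tail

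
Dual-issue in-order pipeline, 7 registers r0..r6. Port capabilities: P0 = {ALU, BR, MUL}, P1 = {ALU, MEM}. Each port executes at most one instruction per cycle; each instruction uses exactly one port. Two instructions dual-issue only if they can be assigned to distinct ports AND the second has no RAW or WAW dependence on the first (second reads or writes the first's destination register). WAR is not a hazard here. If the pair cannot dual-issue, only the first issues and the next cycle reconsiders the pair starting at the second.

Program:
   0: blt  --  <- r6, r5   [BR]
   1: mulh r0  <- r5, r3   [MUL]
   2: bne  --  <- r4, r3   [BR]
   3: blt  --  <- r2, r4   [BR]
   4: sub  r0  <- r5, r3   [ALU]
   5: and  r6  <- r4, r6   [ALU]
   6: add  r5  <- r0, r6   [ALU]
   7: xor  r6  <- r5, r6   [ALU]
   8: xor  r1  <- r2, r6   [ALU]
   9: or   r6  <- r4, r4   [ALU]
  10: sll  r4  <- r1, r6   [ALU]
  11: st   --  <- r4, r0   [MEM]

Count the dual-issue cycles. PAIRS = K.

PAIRS = 2

t=0 i0:blt ; no-port BR/MUL
t=1 i1:mulh ; no-port MUL/BR
t=2 i2:bne ; no-port BR/BR
t=3 i3+i4:blt;sub ; pair
t=4 i5:and ; RAW r6
t=5 i6:add ; RAW r5
t=6 i7:xor ; RAW r6
t=7 i8+i9:xor;or ; pair
t=8 i10:sll ; RAW r4
t=9 i11:st ; tail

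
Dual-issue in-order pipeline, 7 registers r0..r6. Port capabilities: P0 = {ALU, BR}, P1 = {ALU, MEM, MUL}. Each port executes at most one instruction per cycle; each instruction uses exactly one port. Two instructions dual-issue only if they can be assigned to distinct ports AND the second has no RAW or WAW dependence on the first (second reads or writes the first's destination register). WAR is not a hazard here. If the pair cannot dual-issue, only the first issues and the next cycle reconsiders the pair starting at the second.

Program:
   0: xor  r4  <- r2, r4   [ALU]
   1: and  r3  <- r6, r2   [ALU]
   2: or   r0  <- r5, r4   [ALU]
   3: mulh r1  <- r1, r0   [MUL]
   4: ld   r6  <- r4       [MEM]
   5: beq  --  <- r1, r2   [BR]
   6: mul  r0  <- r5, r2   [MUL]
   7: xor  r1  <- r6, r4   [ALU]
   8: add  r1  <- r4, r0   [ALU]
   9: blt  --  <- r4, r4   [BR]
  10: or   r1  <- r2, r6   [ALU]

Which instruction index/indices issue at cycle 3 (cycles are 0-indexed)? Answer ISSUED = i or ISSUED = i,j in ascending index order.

#0 head=0: xor.ALU/and.ALU i0,i1 2-wide
#1 head=2: or.ALU i2 RAW r0
#2 head=3: mulh.MUL i3 no-port MUL/MEM
#3 head=4: ld.MEM/beq.BR i4,i5 2-wide
#4 head=6: mul.MUL/xor.ALU i6,i7 2-wide
#5 head=8: add.ALU/blt.BR i8,i9 2-wide
#6 head=10: or.ALU i10 tail

ISSUED = 4,5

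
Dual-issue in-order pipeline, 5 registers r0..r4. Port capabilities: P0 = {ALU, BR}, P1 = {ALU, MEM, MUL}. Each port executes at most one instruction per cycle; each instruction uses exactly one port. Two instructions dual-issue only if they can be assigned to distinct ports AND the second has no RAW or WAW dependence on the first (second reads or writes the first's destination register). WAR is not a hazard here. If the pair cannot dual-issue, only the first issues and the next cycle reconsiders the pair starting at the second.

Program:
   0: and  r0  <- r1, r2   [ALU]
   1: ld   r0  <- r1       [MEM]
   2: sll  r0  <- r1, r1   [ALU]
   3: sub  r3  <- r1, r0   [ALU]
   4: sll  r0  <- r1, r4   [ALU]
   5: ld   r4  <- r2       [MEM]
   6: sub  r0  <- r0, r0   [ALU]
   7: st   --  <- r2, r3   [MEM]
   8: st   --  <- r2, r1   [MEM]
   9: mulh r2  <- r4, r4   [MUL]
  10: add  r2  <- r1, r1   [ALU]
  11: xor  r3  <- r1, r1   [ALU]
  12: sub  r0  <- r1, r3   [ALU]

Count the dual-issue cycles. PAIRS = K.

  cy0 -> i0 (and.ALU) WAW r0
  cy1 -> i1 (ld.MEM) WAW r0
  cy2 -> i2 (sll.ALU) RAW r0
  cy3 -> i3+i4 (sub.ALU+sll.ALU) pair
  cy4 -> i5+i6 (ld.MEM+sub.ALU) pair
  cy5 -> i7 (st.MEM) no-port MEM/MEM
  cy6 -> i8 (st.MEM) no-port MEM/MUL
  cy7 -> i9 (mulh.MUL) WAW r2
  cy8 -> i10+i11 (add.ALU+xor.ALU) pair
  cy9 -> i12 (sub.ALU) tail

PAIRS = 3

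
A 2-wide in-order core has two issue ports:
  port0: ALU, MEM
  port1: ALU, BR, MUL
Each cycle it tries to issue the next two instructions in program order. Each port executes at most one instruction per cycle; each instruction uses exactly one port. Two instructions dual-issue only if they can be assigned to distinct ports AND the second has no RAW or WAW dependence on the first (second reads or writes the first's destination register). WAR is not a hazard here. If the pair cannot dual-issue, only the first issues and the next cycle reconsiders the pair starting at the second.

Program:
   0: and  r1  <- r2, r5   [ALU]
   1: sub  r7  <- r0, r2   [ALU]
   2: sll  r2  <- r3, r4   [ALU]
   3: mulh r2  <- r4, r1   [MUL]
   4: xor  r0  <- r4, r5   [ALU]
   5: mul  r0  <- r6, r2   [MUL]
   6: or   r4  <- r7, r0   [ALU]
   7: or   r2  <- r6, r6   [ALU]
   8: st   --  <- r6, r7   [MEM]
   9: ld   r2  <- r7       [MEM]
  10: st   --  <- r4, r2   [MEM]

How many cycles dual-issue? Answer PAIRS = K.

PAIRS = 3

[0] i0&i1  and.ALU;sub.ALU  -- 2-wide
[1] i2  sll.ALU  -- WAW r2
[2] i3&i4  mulh.MUL;xor.ALU  -- 2-wide
[3] i5  mul.MUL  -- RAW r0
[4] i6&i7  or.ALU;or.ALU  -- 2-wide
[5] i8  st.MEM  -- no-port MEM/MEM
[6] i9  ld.MEM  -- no-port MEM/MEM
[7] i10  st.MEM  -- tail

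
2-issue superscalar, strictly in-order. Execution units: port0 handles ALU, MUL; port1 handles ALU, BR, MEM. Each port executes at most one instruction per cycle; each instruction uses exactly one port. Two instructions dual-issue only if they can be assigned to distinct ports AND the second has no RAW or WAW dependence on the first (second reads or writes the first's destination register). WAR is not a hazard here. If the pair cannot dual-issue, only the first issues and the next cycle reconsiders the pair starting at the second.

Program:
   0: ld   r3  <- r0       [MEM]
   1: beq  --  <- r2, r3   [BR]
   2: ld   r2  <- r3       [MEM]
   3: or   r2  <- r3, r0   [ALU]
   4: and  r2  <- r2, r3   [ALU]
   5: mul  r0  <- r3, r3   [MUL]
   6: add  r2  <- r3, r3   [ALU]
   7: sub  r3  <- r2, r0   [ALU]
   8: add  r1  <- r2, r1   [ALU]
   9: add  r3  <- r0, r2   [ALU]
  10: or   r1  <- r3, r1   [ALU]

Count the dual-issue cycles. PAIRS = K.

PAIRS = 2

[0] i0  ld  -- no-port MEM/BR
[1] i1  beq  -- no-port BR/MEM
[2] i2  ld  -- WAW r2
[3] i3  or  -- RAW+WAW r2
[4] i4,i5  and;mul  -- 2-wide
[5] i6  add  -- RAW r2
[6] i7,i8  sub;add  -- 2-wide
[7] i9  add  -- RAW r3
[8] i10  or  -- tail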